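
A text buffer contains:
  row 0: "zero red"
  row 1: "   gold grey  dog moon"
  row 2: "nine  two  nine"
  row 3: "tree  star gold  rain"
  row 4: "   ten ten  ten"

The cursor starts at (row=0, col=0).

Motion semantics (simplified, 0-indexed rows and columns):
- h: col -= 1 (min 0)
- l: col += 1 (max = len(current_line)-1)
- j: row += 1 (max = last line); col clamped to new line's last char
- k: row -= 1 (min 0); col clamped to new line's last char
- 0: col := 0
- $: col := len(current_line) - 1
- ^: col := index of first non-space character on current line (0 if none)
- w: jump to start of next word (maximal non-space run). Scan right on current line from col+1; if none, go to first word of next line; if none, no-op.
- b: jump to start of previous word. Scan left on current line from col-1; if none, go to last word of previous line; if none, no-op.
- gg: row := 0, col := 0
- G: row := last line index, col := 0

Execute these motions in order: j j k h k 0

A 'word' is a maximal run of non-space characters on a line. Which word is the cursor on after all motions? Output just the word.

After 1 (j): row=1 col=0 char='_'
After 2 (j): row=2 col=0 char='n'
After 3 (k): row=1 col=0 char='_'
After 4 (h): row=1 col=0 char='_'
After 5 (k): row=0 col=0 char='z'
After 6 (0): row=0 col=0 char='z'

Answer: zero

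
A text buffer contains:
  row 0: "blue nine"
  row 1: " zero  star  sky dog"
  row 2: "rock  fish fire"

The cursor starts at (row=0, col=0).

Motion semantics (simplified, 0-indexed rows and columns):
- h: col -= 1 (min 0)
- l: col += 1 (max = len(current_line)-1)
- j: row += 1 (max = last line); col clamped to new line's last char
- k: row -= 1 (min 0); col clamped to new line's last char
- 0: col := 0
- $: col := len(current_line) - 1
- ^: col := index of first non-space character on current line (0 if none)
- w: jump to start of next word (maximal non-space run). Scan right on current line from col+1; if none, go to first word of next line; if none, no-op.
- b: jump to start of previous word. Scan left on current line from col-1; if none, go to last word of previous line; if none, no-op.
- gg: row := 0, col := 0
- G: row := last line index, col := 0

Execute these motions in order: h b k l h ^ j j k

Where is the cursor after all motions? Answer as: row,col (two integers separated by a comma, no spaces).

Answer: 1,0

Derivation:
After 1 (h): row=0 col=0 char='b'
After 2 (b): row=0 col=0 char='b'
After 3 (k): row=0 col=0 char='b'
After 4 (l): row=0 col=1 char='l'
After 5 (h): row=0 col=0 char='b'
After 6 (^): row=0 col=0 char='b'
After 7 (j): row=1 col=0 char='_'
After 8 (j): row=2 col=0 char='r'
After 9 (k): row=1 col=0 char='_'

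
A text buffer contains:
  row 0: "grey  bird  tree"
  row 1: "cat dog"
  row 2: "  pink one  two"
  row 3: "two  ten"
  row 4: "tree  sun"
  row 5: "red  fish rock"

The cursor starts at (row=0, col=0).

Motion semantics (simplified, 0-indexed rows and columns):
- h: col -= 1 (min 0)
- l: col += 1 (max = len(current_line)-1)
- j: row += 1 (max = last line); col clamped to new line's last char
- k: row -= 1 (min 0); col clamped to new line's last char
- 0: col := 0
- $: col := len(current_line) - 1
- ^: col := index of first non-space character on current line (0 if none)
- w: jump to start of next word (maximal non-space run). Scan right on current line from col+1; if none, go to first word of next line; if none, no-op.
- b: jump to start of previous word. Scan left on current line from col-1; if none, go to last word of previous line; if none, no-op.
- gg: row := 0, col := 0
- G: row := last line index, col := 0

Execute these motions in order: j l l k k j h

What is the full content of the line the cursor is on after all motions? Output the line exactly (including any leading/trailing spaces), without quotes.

After 1 (j): row=1 col=0 char='c'
After 2 (l): row=1 col=1 char='a'
After 3 (l): row=1 col=2 char='t'
After 4 (k): row=0 col=2 char='e'
After 5 (k): row=0 col=2 char='e'
After 6 (j): row=1 col=2 char='t'
After 7 (h): row=1 col=1 char='a'

Answer: cat dog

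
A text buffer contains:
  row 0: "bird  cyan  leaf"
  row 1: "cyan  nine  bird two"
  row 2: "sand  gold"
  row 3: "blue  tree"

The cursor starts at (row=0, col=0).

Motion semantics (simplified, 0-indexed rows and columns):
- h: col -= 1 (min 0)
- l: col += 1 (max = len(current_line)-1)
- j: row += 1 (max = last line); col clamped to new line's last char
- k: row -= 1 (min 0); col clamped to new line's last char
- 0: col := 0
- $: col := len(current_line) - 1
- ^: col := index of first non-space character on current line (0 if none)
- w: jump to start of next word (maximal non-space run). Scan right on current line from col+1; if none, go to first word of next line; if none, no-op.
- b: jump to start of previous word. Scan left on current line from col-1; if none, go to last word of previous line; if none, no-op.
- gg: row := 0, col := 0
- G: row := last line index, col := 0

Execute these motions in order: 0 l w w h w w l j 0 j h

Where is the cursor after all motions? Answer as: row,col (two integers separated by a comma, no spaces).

Answer: 3,0

Derivation:
After 1 (0): row=0 col=0 char='b'
After 2 (l): row=0 col=1 char='i'
After 3 (w): row=0 col=6 char='c'
After 4 (w): row=0 col=12 char='l'
After 5 (h): row=0 col=11 char='_'
After 6 (w): row=0 col=12 char='l'
After 7 (w): row=1 col=0 char='c'
After 8 (l): row=1 col=1 char='y'
After 9 (j): row=2 col=1 char='a'
After 10 (0): row=2 col=0 char='s'
After 11 (j): row=3 col=0 char='b'
After 12 (h): row=3 col=0 char='b'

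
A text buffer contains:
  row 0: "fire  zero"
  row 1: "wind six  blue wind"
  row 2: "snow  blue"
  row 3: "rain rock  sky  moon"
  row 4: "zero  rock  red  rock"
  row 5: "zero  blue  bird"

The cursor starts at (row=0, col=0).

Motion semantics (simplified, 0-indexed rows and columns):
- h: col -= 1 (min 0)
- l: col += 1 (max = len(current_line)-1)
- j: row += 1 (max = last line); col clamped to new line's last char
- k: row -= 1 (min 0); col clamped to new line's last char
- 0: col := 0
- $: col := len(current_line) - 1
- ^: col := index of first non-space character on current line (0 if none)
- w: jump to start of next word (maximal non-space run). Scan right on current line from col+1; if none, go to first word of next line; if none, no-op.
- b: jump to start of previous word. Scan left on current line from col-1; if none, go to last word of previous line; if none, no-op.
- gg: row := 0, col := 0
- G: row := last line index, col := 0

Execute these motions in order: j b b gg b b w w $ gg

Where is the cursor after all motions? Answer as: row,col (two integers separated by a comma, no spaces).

After 1 (j): row=1 col=0 char='w'
After 2 (b): row=0 col=6 char='z'
After 3 (b): row=0 col=0 char='f'
After 4 (gg): row=0 col=0 char='f'
After 5 (b): row=0 col=0 char='f'
After 6 (b): row=0 col=0 char='f'
After 7 (w): row=0 col=6 char='z'
After 8 (w): row=1 col=0 char='w'
After 9 ($): row=1 col=18 char='d'
After 10 (gg): row=0 col=0 char='f'

Answer: 0,0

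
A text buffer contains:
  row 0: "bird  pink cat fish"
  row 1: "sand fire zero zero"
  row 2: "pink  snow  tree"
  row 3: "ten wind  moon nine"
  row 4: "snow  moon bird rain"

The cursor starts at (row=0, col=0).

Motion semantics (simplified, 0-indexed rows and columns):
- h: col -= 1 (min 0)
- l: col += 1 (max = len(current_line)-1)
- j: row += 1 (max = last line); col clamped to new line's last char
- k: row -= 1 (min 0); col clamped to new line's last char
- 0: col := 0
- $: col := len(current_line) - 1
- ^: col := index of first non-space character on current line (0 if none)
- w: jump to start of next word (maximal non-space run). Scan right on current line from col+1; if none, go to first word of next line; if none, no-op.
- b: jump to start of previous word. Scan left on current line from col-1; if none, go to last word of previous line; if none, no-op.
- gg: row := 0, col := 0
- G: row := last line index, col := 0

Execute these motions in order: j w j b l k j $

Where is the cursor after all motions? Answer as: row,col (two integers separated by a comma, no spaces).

After 1 (j): row=1 col=0 char='s'
After 2 (w): row=1 col=5 char='f'
After 3 (j): row=2 col=5 char='_'
After 4 (b): row=2 col=0 char='p'
After 5 (l): row=2 col=1 char='i'
After 6 (k): row=1 col=1 char='a'
After 7 (j): row=2 col=1 char='i'
After 8 ($): row=2 col=15 char='e'

Answer: 2,15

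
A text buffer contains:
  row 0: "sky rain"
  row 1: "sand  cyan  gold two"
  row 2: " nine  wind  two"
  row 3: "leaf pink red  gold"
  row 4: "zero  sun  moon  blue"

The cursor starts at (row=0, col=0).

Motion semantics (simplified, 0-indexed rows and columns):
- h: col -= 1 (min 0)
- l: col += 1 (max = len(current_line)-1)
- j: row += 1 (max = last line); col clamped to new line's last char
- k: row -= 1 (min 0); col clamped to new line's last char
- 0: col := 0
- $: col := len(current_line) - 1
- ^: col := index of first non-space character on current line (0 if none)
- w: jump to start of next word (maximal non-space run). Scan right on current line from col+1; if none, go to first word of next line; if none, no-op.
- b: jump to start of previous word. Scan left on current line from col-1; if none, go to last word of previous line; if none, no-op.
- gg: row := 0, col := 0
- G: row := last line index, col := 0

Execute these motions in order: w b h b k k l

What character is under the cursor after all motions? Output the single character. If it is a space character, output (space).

After 1 (w): row=0 col=4 char='r'
After 2 (b): row=0 col=0 char='s'
After 3 (h): row=0 col=0 char='s'
After 4 (b): row=0 col=0 char='s'
After 5 (k): row=0 col=0 char='s'
After 6 (k): row=0 col=0 char='s'
After 7 (l): row=0 col=1 char='k'

Answer: k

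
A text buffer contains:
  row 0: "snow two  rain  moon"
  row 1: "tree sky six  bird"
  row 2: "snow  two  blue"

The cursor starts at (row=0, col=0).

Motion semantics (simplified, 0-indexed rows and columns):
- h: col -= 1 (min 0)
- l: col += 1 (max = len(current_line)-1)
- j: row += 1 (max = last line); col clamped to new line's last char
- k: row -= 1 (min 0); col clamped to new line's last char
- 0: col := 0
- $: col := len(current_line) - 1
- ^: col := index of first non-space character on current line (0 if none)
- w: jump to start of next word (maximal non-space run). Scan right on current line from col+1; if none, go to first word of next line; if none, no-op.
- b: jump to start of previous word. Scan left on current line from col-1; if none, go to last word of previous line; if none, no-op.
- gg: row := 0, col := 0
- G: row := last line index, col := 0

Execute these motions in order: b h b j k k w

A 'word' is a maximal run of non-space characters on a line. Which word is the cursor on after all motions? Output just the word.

Answer: two

Derivation:
After 1 (b): row=0 col=0 char='s'
After 2 (h): row=0 col=0 char='s'
After 3 (b): row=0 col=0 char='s'
After 4 (j): row=1 col=0 char='t'
After 5 (k): row=0 col=0 char='s'
After 6 (k): row=0 col=0 char='s'
After 7 (w): row=0 col=5 char='t'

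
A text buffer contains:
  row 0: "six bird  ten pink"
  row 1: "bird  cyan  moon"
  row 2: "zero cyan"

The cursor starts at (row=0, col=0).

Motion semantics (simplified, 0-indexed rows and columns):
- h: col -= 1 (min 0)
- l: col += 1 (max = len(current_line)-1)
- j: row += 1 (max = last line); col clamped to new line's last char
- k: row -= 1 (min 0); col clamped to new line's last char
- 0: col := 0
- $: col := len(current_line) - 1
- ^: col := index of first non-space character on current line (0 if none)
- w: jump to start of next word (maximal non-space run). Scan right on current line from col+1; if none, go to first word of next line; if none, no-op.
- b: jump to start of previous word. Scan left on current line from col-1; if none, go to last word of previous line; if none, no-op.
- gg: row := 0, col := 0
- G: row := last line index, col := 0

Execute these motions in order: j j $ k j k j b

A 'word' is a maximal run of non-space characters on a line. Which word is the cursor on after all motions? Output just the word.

Answer: cyan

Derivation:
After 1 (j): row=1 col=0 char='b'
After 2 (j): row=2 col=0 char='z'
After 3 ($): row=2 col=8 char='n'
After 4 (k): row=1 col=8 char='a'
After 5 (j): row=2 col=8 char='n'
After 6 (k): row=1 col=8 char='a'
After 7 (j): row=2 col=8 char='n'
After 8 (b): row=2 col=5 char='c'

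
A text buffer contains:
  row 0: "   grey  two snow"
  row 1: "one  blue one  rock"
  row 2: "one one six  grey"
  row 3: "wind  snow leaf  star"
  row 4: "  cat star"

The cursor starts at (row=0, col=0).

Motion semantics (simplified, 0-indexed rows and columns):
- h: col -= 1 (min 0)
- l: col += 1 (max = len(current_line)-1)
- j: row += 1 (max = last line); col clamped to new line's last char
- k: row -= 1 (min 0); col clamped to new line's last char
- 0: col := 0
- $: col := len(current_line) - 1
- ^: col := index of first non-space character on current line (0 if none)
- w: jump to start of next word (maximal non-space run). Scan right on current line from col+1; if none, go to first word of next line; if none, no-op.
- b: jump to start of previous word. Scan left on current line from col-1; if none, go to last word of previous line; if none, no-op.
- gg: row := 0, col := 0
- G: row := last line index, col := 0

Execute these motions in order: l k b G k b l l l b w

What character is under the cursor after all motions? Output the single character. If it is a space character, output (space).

After 1 (l): row=0 col=1 char='_'
After 2 (k): row=0 col=1 char='_'
After 3 (b): row=0 col=1 char='_'
After 4 (G): row=4 col=0 char='_'
After 5 (k): row=3 col=0 char='w'
After 6 (b): row=2 col=13 char='g'
After 7 (l): row=2 col=14 char='r'
After 8 (l): row=2 col=15 char='e'
After 9 (l): row=2 col=16 char='y'
After 10 (b): row=2 col=13 char='g'
After 11 (w): row=3 col=0 char='w'

Answer: w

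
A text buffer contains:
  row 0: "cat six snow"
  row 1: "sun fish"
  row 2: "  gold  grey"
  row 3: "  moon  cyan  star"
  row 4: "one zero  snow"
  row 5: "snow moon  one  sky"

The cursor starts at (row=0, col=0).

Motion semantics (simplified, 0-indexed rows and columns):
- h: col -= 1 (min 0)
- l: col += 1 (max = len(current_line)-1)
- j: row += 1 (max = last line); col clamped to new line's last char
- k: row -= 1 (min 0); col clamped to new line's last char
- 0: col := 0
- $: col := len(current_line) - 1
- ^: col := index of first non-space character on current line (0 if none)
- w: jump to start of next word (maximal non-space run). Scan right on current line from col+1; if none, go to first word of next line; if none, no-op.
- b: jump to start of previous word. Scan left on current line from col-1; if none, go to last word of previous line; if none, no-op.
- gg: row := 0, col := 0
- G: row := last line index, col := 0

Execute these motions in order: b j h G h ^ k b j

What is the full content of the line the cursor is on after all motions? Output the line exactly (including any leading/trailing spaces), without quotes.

After 1 (b): row=0 col=0 char='c'
After 2 (j): row=1 col=0 char='s'
After 3 (h): row=1 col=0 char='s'
After 4 (G): row=5 col=0 char='s'
After 5 (h): row=5 col=0 char='s'
After 6 (^): row=5 col=0 char='s'
After 7 (k): row=4 col=0 char='o'
After 8 (b): row=3 col=14 char='s'
After 9 (j): row=4 col=13 char='w'

Answer: one zero  snow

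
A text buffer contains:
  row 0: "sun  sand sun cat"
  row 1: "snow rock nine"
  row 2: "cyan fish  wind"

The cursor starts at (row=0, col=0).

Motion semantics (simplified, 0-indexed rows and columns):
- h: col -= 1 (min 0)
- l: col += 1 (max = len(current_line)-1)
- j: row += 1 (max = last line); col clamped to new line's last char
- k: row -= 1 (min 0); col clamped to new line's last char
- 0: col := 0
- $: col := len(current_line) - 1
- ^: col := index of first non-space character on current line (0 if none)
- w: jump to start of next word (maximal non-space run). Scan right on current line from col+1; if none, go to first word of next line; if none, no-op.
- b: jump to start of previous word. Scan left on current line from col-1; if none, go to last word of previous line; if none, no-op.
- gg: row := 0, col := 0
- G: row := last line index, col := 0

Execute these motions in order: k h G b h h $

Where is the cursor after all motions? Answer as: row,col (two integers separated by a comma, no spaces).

After 1 (k): row=0 col=0 char='s'
After 2 (h): row=0 col=0 char='s'
After 3 (G): row=2 col=0 char='c'
After 4 (b): row=1 col=10 char='n'
After 5 (h): row=1 col=9 char='_'
After 6 (h): row=1 col=8 char='k'
After 7 ($): row=1 col=13 char='e'

Answer: 1,13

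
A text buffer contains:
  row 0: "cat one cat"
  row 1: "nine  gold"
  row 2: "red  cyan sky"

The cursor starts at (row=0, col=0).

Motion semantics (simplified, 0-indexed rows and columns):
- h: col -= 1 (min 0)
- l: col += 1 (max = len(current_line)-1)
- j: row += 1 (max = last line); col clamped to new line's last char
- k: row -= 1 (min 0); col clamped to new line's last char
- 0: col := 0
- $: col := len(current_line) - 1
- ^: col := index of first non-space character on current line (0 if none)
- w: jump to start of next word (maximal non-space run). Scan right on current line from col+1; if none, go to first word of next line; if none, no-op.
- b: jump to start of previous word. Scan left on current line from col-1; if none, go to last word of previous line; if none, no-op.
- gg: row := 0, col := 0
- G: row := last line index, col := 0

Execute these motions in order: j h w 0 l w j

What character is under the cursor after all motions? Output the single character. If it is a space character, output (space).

After 1 (j): row=1 col=0 char='n'
After 2 (h): row=1 col=0 char='n'
After 3 (w): row=1 col=6 char='g'
After 4 (0): row=1 col=0 char='n'
After 5 (l): row=1 col=1 char='i'
After 6 (w): row=1 col=6 char='g'
After 7 (j): row=2 col=6 char='y'

Answer: y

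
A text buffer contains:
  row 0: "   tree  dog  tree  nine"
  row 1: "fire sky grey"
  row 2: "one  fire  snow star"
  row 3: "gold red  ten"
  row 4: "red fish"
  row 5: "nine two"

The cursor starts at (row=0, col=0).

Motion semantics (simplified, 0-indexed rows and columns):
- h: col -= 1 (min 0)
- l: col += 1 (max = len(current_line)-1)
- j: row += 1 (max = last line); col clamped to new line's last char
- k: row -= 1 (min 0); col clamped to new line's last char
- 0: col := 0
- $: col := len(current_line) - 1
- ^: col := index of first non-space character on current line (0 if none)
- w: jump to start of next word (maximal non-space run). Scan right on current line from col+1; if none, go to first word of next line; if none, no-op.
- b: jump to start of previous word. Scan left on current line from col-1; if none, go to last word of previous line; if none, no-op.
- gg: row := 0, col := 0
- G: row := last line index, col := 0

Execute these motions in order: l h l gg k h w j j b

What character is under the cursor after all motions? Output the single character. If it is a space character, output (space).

Answer: o

Derivation:
After 1 (l): row=0 col=1 char='_'
After 2 (h): row=0 col=0 char='_'
After 3 (l): row=0 col=1 char='_'
After 4 (gg): row=0 col=0 char='_'
After 5 (k): row=0 col=0 char='_'
After 6 (h): row=0 col=0 char='_'
After 7 (w): row=0 col=3 char='t'
After 8 (j): row=1 col=3 char='e'
After 9 (j): row=2 col=3 char='_'
After 10 (b): row=2 col=0 char='o'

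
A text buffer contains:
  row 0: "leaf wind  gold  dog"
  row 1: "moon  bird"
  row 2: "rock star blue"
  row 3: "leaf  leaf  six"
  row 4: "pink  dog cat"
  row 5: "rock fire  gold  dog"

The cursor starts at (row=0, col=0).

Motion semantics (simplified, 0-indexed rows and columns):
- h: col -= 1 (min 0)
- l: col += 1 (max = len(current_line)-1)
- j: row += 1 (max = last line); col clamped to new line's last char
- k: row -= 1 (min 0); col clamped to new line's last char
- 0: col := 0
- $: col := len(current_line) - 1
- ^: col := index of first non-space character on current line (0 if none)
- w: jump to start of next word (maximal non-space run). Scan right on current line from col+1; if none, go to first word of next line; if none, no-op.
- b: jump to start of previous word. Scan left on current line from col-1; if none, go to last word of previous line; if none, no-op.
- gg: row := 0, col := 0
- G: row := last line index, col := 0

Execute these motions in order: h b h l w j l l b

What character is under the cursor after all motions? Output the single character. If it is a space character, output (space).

After 1 (h): row=0 col=0 char='l'
After 2 (b): row=0 col=0 char='l'
After 3 (h): row=0 col=0 char='l'
After 4 (l): row=0 col=1 char='e'
After 5 (w): row=0 col=5 char='w'
After 6 (j): row=1 col=5 char='_'
After 7 (l): row=1 col=6 char='b'
After 8 (l): row=1 col=7 char='i'
After 9 (b): row=1 col=6 char='b'

Answer: b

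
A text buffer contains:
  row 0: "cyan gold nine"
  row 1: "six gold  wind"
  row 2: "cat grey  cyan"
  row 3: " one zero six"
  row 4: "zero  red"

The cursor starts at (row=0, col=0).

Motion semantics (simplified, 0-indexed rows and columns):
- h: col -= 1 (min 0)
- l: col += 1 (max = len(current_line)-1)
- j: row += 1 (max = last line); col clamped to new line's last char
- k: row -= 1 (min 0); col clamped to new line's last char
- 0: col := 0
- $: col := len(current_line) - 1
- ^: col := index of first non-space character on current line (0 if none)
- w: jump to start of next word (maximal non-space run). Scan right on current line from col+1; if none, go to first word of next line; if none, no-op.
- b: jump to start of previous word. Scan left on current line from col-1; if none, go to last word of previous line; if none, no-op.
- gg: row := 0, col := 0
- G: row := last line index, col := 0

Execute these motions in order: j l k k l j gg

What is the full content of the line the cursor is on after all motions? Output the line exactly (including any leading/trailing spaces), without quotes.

After 1 (j): row=1 col=0 char='s'
After 2 (l): row=1 col=1 char='i'
After 3 (k): row=0 col=1 char='y'
After 4 (k): row=0 col=1 char='y'
After 5 (l): row=0 col=2 char='a'
After 6 (j): row=1 col=2 char='x'
After 7 (gg): row=0 col=0 char='c'

Answer: cyan gold nine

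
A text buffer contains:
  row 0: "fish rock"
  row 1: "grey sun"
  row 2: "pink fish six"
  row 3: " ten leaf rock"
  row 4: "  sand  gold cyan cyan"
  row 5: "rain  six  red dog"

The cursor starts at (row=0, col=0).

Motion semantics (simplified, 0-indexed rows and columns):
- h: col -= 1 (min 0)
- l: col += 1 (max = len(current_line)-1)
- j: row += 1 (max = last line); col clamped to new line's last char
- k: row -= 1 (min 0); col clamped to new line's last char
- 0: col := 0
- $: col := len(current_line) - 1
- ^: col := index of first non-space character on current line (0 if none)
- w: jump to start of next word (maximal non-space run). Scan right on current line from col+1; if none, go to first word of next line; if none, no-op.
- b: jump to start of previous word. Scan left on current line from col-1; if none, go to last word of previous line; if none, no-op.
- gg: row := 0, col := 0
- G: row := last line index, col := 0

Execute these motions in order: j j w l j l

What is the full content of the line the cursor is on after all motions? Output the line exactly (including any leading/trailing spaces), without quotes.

Answer:  ten leaf rock

Derivation:
After 1 (j): row=1 col=0 char='g'
After 2 (j): row=2 col=0 char='p'
After 3 (w): row=2 col=5 char='f'
After 4 (l): row=2 col=6 char='i'
After 5 (j): row=3 col=6 char='e'
After 6 (l): row=3 col=7 char='a'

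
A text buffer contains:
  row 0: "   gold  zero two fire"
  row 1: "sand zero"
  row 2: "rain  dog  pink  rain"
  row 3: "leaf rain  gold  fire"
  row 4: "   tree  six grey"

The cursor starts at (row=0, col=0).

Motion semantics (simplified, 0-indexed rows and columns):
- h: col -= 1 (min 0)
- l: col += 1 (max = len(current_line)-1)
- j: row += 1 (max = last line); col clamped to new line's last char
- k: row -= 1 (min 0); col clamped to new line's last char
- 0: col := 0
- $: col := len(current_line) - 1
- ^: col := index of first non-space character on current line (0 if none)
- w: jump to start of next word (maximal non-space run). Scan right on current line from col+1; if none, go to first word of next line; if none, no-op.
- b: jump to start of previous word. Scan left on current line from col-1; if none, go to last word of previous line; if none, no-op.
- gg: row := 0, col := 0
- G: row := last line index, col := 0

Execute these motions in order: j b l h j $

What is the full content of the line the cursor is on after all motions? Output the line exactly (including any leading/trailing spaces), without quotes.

After 1 (j): row=1 col=0 char='s'
After 2 (b): row=0 col=18 char='f'
After 3 (l): row=0 col=19 char='i'
After 4 (h): row=0 col=18 char='f'
After 5 (j): row=1 col=8 char='o'
After 6 ($): row=1 col=8 char='o'

Answer: sand zero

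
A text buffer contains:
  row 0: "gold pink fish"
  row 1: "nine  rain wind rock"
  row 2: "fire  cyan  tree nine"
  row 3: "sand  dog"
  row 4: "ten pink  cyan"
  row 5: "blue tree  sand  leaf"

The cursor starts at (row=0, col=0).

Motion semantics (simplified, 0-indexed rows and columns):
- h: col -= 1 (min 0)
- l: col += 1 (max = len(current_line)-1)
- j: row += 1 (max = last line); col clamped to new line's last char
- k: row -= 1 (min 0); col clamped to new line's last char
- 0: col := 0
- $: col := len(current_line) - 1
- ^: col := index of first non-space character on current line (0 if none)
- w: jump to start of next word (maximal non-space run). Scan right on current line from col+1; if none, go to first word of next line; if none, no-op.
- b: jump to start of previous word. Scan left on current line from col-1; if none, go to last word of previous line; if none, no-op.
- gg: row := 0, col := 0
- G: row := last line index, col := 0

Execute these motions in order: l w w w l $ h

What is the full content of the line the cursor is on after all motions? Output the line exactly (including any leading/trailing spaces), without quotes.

After 1 (l): row=0 col=1 char='o'
After 2 (w): row=0 col=5 char='p'
After 3 (w): row=0 col=10 char='f'
After 4 (w): row=1 col=0 char='n'
After 5 (l): row=1 col=1 char='i'
After 6 ($): row=1 col=19 char='k'
After 7 (h): row=1 col=18 char='c'

Answer: nine  rain wind rock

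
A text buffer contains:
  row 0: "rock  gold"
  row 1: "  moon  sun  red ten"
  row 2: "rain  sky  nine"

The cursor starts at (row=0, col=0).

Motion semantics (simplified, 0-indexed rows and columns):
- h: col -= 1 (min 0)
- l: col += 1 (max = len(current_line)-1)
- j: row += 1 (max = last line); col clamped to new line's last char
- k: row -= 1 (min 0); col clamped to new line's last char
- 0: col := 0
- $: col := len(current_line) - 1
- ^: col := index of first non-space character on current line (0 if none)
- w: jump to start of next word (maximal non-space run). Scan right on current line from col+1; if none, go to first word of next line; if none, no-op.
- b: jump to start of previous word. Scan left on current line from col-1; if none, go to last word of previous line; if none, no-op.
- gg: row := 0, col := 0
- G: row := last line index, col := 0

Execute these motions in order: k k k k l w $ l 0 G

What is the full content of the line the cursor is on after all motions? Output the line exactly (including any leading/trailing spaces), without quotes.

After 1 (k): row=0 col=0 char='r'
After 2 (k): row=0 col=0 char='r'
After 3 (k): row=0 col=0 char='r'
After 4 (k): row=0 col=0 char='r'
After 5 (l): row=0 col=1 char='o'
After 6 (w): row=0 col=6 char='g'
After 7 ($): row=0 col=9 char='d'
After 8 (l): row=0 col=9 char='d'
After 9 (0): row=0 col=0 char='r'
After 10 (G): row=2 col=0 char='r'

Answer: rain  sky  nine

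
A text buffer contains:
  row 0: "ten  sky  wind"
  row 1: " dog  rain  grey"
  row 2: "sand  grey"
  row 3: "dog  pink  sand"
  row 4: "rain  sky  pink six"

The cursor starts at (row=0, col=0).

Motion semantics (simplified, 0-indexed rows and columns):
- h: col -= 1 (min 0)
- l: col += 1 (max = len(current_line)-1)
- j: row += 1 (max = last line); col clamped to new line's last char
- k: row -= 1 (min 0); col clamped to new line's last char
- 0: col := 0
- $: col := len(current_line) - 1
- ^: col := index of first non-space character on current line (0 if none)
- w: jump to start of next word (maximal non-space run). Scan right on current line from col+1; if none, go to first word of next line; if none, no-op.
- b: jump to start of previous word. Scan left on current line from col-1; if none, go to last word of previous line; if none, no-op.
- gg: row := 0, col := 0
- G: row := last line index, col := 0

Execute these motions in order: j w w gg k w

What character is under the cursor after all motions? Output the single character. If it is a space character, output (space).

Answer: s

Derivation:
After 1 (j): row=1 col=0 char='_'
After 2 (w): row=1 col=1 char='d'
After 3 (w): row=1 col=6 char='r'
After 4 (gg): row=0 col=0 char='t'
After 5 (k): row=0 col=0 char='t'
After 6 (w): row=0 col=5 char='s'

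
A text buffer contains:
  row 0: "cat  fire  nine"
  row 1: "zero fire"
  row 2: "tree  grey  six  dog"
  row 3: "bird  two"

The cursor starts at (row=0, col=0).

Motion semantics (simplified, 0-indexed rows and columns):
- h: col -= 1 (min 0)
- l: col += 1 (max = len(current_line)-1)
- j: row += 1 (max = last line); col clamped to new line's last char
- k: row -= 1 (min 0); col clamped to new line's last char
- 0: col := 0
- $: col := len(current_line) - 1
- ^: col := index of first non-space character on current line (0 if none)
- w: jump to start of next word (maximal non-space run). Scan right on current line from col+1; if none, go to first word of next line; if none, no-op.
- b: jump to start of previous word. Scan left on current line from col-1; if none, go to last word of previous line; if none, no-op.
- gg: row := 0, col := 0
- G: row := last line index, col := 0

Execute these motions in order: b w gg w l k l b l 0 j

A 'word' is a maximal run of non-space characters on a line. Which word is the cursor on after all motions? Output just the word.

Answer: zero

Derivation:
After 1 (b): row=0 col=0 char='c'
After 2 (w): row=0 col=5 char='f'
After 3 (gg): row=0 col=0 char='c'
After 4 (w): row=0 col=5 char='f'
After 5 (l): row=0 col=6 char='i'
After 6 (k): row=0 col=6 char='i'
After 7 (l): row=0 col=7 char='r'
After 8 (b): row=0 col=5 char='f'
After 9 (l): row=0 col=6 char='i'
After 10 (0): row=0 col=0 char='c'
After 11 (j): row=1 col=0 char='z'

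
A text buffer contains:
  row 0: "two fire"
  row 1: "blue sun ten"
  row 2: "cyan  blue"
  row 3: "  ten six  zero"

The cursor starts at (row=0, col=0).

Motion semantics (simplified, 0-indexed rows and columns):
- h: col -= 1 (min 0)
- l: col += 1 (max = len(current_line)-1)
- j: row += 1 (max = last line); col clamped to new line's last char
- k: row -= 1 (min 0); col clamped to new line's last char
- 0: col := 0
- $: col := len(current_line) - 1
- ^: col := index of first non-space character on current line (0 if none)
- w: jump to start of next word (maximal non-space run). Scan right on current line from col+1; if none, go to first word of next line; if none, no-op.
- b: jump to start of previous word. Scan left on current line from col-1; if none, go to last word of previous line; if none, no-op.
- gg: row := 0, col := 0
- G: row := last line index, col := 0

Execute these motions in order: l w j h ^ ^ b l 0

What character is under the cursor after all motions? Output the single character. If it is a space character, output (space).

After 1 (l): row=0 col=1 char='w'
After 2 (w): row=0 col=4 char='f'
After 3 (j): row=1 col=4 char='_'
After 4 (h): row=1 col=3 char='e'
After 5 (^): row=1 col=0 char='b'
After 6 (^): row=1 col=0 char='b'
After 7 (b): row=0 col=4 char='f'
After 8 (l): row=0 col=5 char='i'
After 9 (0): row=0 col=0 char='t'

Answer: t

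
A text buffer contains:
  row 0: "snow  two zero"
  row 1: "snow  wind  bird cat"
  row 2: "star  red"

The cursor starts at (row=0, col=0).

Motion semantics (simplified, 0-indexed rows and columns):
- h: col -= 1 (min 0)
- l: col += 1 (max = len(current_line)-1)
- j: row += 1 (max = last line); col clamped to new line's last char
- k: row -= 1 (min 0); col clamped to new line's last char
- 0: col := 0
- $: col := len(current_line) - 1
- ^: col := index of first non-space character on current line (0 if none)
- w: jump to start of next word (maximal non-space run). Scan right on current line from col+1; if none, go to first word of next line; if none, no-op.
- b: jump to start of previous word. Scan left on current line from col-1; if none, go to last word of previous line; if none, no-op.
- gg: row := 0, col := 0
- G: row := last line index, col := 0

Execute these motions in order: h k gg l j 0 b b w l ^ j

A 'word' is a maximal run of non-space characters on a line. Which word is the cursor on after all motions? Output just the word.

After 1 (h): row=0 col=0 char='s'
After 2 (k): row=0 col=0 char='s'
After 3 (gg): row=0 col=0 char='s'
After 4 (l): row=0 col=1 char='n'
After 5 (j): row=1 col=1 char='n'
After 6 (0): row=1 col=0 char='s'
After 7 (b): row=0 col=10 char='z'
After 8 (b): row=0 col=6 char='t'
After 9 (w): row=0 col=10 char='z'
After 10 (l): row=0 col=11 char='e'
After 11 (^): row=0 col=0 char='s'
After 12 (j): row=1 col=0 char='s'

Answer: snow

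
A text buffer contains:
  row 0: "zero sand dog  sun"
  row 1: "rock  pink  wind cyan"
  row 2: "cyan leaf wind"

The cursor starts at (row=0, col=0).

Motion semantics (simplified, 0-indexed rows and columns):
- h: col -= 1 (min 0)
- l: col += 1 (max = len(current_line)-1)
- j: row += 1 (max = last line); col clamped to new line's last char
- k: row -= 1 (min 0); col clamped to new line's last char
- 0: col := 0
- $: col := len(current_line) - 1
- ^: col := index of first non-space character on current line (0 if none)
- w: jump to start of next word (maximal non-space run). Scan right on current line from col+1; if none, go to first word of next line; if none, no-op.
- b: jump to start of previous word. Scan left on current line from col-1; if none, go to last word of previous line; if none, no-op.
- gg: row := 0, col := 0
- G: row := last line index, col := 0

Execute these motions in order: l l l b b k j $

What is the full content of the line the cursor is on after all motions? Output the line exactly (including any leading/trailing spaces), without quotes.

Answer: rock  pink  wind cyan

Derivation:
After 1 (l): row=0 col=1 char='e'
After 2 (l): row=0 col=2 char='r'
After 3 (l): row=0 col=3 char='o'
After 4 (b): row=0 col=0 char='z'
After 5 (b): row=0 col=0 char='z'
After 6 (k): row=0 col=0 char='z'
After 7 (j): row=1 col=0 char='r'
After 8 ($): row=1 col=20 char='n'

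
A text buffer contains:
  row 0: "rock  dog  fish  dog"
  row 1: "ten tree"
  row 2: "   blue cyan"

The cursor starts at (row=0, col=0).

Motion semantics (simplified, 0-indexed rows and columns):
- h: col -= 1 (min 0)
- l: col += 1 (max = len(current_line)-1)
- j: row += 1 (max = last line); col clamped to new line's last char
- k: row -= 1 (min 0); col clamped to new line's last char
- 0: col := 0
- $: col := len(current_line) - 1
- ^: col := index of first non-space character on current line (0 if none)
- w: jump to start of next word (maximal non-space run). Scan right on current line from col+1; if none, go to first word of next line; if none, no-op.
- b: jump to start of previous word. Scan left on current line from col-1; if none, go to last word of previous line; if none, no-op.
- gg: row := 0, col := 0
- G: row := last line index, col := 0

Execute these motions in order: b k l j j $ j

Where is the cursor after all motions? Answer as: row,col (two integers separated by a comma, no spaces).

Answer: 2,11

Derivation:
After 1 (b): row=0 col=0 char='r'
After 2 (k): row=0 col=0 char='r'
After 3 (l): row=0 col=1 char='o'
After 4 (j): row=1 col=1 char='e'
After 5 (j): row=2 col=1 char='_'
After 6 ($): row=2 col=11 char='n'
After 7 (j): row=2 col=11 char='n'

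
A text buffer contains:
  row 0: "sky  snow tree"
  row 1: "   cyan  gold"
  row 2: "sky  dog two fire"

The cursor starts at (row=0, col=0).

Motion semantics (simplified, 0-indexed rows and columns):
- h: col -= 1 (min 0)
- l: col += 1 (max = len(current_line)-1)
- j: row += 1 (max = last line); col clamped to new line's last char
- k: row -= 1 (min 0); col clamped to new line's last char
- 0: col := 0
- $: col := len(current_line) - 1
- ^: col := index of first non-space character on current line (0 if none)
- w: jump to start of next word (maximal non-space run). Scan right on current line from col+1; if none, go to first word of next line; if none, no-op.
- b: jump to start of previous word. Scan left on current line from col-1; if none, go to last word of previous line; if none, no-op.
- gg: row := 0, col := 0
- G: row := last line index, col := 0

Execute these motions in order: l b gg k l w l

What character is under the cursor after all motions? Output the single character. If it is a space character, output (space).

After 1 (l): row=0 col=1 char='k'
After 2 (b): row=0 col=0 char='s'
After 3 (gg): row=0 col=0 char='s'
After 4 (k): row=0 col=0 char='s'
After 5 (l): row=0 col=1 char='k'
After 6 (w): row=0 col=5 char='s'
After 7 (l): row=0 col=6 char='n'

Answer: n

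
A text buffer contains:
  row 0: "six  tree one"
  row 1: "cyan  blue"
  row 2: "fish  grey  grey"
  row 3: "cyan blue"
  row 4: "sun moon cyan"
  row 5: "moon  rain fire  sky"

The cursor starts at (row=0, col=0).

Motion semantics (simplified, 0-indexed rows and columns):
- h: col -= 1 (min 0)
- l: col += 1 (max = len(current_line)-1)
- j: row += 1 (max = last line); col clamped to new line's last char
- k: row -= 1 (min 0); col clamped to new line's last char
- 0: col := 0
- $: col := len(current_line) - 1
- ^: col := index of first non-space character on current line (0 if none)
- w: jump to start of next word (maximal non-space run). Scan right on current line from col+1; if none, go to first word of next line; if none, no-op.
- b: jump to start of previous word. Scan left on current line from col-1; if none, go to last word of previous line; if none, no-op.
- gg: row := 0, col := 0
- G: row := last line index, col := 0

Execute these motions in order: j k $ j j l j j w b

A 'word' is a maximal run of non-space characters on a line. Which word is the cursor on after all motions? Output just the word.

Answer: moon

Derivation:
After 1 (j): row=1 col=0 char='c'
After 2 (k): row=0 col=0 char='s'
After 3 ($): row=0 col=12 char='e'
After 4 (j): row=1 col=9 char='e'
After 5 (j): row=2 col=9 char='y'
After 6 (l): row=2 col=10 char='_'
After 7 (j): row=3 col=8 char='e'
After 8 (j): row=4 col=8 char='_'
After 9 (w): row=4 col=9 char='c'
After 10 (b): row=4 col=4 char='m'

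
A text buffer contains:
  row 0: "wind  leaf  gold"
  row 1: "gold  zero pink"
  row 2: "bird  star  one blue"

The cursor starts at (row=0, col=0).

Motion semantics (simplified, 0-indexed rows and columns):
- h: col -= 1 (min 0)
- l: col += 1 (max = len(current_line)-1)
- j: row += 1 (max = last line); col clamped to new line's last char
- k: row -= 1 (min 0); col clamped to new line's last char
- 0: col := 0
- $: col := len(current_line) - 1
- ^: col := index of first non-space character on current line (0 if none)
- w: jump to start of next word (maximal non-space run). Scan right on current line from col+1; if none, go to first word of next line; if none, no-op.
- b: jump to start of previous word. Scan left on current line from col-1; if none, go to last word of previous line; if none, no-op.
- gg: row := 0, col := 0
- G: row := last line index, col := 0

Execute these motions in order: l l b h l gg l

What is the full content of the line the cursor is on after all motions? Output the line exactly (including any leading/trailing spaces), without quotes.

Answer: wind  leaf  gold

Derivation:
After 1 (l): row=0 col=1 char='i'
After 2 (l): row=0 col=2 char='n'
After 3 (b): row=0 col=0 char='w'
After 4 (h): row=0 col=0 char='w'
After 5 (l): row=0 col=1 char='i'
After 6 (gg): row=0 col=0 char='w'
After 7 (l): row=0 col=1 char='i'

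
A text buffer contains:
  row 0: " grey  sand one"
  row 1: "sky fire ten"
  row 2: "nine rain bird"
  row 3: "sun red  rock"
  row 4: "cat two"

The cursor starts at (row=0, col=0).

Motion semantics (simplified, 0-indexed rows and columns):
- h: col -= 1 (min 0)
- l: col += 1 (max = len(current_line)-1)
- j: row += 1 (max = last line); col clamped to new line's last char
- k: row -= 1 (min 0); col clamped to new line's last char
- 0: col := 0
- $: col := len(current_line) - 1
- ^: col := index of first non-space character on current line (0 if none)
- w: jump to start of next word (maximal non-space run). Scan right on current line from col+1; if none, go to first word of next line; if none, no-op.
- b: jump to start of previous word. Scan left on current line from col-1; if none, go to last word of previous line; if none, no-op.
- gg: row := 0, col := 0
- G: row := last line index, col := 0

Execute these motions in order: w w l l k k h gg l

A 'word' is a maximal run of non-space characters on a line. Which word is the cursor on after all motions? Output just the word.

Answer: grey

Derivation:
After 1 (w): row=0 col=1 char='g'
After 2 (w): row=0 col=7 char='s'
After 3 (l): row=0 col=8 char='a'
After 4 (l): row=0 col=9 char='n'
After 5 (k): row=0 col=9 char='n'
After 6 (k): row=0 col=9 char='n'
After 7 (h): row=0 col=8 char='a'
After 8 (gg): row=0 col=0 char='_'
After 9 (l): row=0 col=1 char='g'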